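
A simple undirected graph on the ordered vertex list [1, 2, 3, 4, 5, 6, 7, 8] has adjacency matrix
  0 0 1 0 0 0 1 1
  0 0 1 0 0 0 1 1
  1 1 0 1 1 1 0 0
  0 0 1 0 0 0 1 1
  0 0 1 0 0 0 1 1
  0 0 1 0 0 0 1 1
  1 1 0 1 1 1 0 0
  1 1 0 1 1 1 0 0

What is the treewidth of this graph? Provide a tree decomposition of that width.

Treewidth 3.
One such decomposition:
Bags: B1 = {3, 5, 7, 8}  B2 = {1, 3, 7, 8}  B3 = {3, 6, 7, 8}  B4 = {2, 3, 7, 8}  B5 = {3, 4, 7, 8}
Tree: B1–B2, B2–B3, B3–B4, B4–B5

Every bag has size at most 4, so the width is 4 − 1 = 3 and tw(G) ≤ 3. For the lower bound: the 4 vertex sets {5,8}, {1,3}, {7}, {6} are disjoint, each induces a connected subgraph, and every pair is joined by at least one edge of G. Contracting each set to a single vertex therefore yields K_{4} as a minor, and since treewidth is minor-monotone, tw(G) ≥ tw(K_{4}) = 3. Combining the bounds, tw(G) = 3.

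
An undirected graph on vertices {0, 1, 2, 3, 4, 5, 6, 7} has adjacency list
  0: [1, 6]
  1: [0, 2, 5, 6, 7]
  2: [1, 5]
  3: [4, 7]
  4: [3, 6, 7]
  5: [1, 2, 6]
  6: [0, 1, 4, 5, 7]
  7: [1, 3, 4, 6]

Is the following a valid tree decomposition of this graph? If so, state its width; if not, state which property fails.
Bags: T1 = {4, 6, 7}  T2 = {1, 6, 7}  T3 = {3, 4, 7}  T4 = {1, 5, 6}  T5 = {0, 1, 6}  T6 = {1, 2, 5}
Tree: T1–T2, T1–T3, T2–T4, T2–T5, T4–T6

Checking the three conditions: (i) the bags cover all of {0, 1, 2, 3, 4, 5, 6, 7}; (ii) for each edge, some bag contains both endpoints; (iii) the bags containing any fixed vertex form a subtree. All hold, so the decomposition is valid with width 3 − 1 = 2.

Yes; width 2.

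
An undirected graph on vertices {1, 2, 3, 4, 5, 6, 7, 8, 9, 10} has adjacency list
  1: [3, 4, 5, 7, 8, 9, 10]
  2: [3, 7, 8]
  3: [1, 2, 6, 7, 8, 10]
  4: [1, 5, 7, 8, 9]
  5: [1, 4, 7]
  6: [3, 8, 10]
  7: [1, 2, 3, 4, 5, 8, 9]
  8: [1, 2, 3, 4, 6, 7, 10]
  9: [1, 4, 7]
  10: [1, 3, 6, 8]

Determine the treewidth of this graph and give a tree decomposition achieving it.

The largest bag has 4 vertices, giving width 3; this decomposition certifies tw(G) ≤ 3. Conversely, {1, 3, 8, 10} is a clique of size 4, and the vertices of any clique must share a bag in every tree decomposition; so some bag has ≥ 4 vertices and tw(G) ≥ 3. The upper and lower bounds meet at 3, so that is the treewidth.

Treewidth 3.
One optimal decomposition is:
Bags: B1 = {1, 3, 7, 8}  B2 = {1, 3, 8, 10}  B3 = {2, 3, 7, 8}  B4 = {3, 6, 8, 10}  B5 = {1, 4, 7, 8}  B6 = {1, 4, 5, 7}  B7 = {1, 4, 7, 9}
Tree: B1–B2, B1–B3, B2–B4, B1–B5, B5–B6, B5–B7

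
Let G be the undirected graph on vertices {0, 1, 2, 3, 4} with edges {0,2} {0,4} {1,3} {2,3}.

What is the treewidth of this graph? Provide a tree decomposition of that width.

Treewidth 1.
One optimal decomposition is:
Bags: B1 = {0, 2}  B2 = {2, 3}  B3 = {1, 3}  B4 = {0, 4}
Tree: B1–B2, B2–B3, B1–B4

Each bag holds 2 vertices, so the decomposition has width 1, which upper-bounds the treewidth. G has an edge, so its treewidth is at least 1. Combining the bounds, tw(G) = 1.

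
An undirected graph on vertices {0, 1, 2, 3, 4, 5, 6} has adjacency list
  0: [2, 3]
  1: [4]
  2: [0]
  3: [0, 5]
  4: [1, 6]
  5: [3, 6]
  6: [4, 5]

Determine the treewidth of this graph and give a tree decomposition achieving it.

Treewidth 1.
One such decomposition:
Bags: B1 = {0, 2}  B2 = {0, 3}  B3 = {3, 5}  B4 = {5, 6}  B5 = {4, 6}  B6 = {1, 4}
Tree: B1–B2, B2–B3, B3–B4, B4–B5, B5–B6

Each bag holds 2 vertices, so the decomposition has width 1, which upper-bounds the treewidth. Since G has at least one edge (e.g. 2–0), it is not an edgeless graph, so tw(G) ≥ 1. Combining the bounds, tw(G) = 1.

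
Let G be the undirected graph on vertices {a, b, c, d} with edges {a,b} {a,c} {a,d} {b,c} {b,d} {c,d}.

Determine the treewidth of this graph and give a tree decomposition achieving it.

Treewidth 3.
Bags: B1 = {a, b, c, d}
Tree: (single bag)

A single bag containing all 4 vertices is trivially a valid decomposition of width 3. On the other hand G contains the 4-clique {a, b, c, d}. A clique must lie in a single bag of any decomposition, so no decomposition can have width below 3. Hence tw(G) = 3 exactly.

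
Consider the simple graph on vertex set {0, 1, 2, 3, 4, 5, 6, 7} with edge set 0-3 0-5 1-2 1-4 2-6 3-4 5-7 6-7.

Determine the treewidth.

A width-2 tree decomposition is:
Bags: B1 = {1, 3, 4}  B2 = {0, 1, 3}  B3 = {0, 1, 5}  B4 = {1, 5, 7}  B5 = {1, 6, 7}  B6 = {1, 2, 6}
Tree: B1–B2, B2–B3, B3–B4, B4–B5, B5–B6
The largest bag has 3 vertices, giving width 2; this decomposition certifies tw(G) ≤ 2. The edges 1–4–3–0–5–7–6–2–1 form a cycle, so G is not a tree and its treewidth is at least 2. Hence tw(G) = 2 exactly.

2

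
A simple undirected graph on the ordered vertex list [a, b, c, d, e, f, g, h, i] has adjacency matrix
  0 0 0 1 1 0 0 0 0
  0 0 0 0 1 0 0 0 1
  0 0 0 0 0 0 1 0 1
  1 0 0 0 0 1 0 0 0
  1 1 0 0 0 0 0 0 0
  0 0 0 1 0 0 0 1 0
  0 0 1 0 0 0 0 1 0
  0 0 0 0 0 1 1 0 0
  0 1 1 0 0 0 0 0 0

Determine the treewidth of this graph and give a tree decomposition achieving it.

Each bag holds 3 vertices, so the decomposition has width 2, which upper-bounds the treewidth. For the lower bound, G contains the cycle f–h–g–c–i–b–e–a–d–f, so G is not a forest; only forests have treewidth ≤ 1, hence tw(G) ≥ 2. The upper and lower bounds meet at 2, so that is the treewidth.

Treewidth 2.
Bags: B1 = {f, g, h}  B2 = {c, f, g}  B3 = {c, f, i}  B4 = {b, f, i}  B5 = {b, e, f}  B6 = {a, e, f}  B7 = {a, d, f}
Tree: B1–B2, B2–B3, B3–B4, B4–B5, B5–B6, B6–B7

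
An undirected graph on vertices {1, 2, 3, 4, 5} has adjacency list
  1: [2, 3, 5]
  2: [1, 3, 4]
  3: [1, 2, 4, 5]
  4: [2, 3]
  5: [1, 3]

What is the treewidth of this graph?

2

A width-2 tree decomposition is:
Bags: B1 = {2, 3, 4}  B2 = {1, 2, 3}  B3 = {1, 3, 5}
Tree: B1–B2, B2–B3
The largest bag has 3 vertices, giving width 2; this decomposition certifies tw(G) ≤ 2. Conversely, {1, 2, 3} is a clique of size 3, and the vertices of any clique must share a bag in every tree decomposition; so some bag has ≥ 3 vertices and tw(G) ≥ 2. The upper and lower bounds meet at 2, so that is the treewidth.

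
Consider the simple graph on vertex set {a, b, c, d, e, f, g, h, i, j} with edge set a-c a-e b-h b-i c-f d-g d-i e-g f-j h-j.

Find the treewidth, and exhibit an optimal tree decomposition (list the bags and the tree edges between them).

Each bag holds 3 vertices, so the decomposition has width 2, which upper-bounds the treewidth. The edges a–e–g–d–i–b–h–j–f–c–a form a cycle, so G is not a tree and its treewidth is at least 2. Combining the bounds, tw(G) = 2.

Treewidth 2.
One optimal decomposition is:
Bags: B1 = {a, e, g}  B2 = {a, d, g}  B3 = {a, d, i}  B4 = {a, b, i}  B5 = {a, b, h}  B6 = {a, h, j}  B7 = {a, f, j}  B8 = {a, c, f}
Tree: B1–B2, B2–B3, B3–B4, B4–B5, B5–B6, B6–B7, B7–B8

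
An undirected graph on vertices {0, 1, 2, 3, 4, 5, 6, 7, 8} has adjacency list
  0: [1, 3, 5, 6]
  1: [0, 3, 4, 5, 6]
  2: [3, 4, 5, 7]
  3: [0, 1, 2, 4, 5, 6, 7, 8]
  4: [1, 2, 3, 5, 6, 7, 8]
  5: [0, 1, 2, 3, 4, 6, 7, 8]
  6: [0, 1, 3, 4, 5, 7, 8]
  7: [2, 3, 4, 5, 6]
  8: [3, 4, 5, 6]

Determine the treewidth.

4

A width-4 tree decomposition is:
Bags: B1 = {2, 3, 4, 5, 7}  B2 = {3, 4, 5, 6, 7}  B3 = {1, 3, 4, 5, 6}  B4 = {0, 1, 3, 5, 6}  B5 = {3, 4, 5, 6, 8}
Tree: B1–B2, B2–B3, B3–B4, B3–B5
Each bag holds 5 vertices, so the decomposition has width 4, which upper-bounds the treewidth. On the other hand G contains the 5-clique {0, 1, 3, 5, 6}. A clique must lie in a single bag of any decomposition, so no decomposition can have width below 4. Therefore the treewidth is 4.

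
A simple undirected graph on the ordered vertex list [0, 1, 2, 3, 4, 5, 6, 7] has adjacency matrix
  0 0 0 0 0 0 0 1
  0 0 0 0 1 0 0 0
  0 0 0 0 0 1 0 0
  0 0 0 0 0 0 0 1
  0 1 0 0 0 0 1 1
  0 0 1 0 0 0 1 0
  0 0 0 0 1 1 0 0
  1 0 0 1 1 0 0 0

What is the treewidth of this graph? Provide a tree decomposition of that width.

The largest bag has 2 vertices, giving width 1; this decomposition certifies tw(G) ≤ 1. G has an edge, so its treewidth is at least 1. The upper and lower bounds meet at 1, so that is the treewidth.

Treewidth 1.
Bags: B1 = {4, 7}  B2 = {4, 6}  B3 = {1, 4}  B4 = {0, 7}  B5 = {5, 6}  B6 = {2, 5}  B7 = {3, 7}
Tree: B1–B2, B2–B3, B1–B4, B2–B5, B5–B6, B4–B7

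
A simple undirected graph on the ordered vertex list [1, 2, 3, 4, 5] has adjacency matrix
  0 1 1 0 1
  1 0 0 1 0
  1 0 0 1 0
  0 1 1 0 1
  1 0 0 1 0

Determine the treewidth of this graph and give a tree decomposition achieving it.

The largest bag has 3 vertices, giving width 2; this decomposition certifies tw(G) ≤ 2. Since 1–2–4–3–1 is a cycle in G, G is not acyclic. Forests are exactly the graphs of treewidth ≤ 1, so tw(G) ≥ 2. Combining the bounds, tw(G) = 2.

Treewidth 2.
One optimal decomposition is:
Bags: B1 = {1, 2, 4}  B2 = {1, 3, 4}  B3 = {1, 4, 5}
Tree: B1–B2, B2–B3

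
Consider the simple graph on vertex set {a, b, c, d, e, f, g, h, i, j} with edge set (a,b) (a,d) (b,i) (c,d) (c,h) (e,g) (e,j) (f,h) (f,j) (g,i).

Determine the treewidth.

A width-2 tree decomposition is:
Bags: B1 = {a, c, d}  B2 = {a, c, h}  B3 = {a, f, h}  B4 = {a, f, j}  B5 = {a, e, j}  B6 = {a, e, g}  B7 = {a, g, i}  B8 = {a, b, i}
Tree: B1–B2, B2–B3, B3–B4, B4–B5, B5–B6, B6–B7, B7–B8
The largest bag has 3 vertices, giving width 2; this decomposition certifies tw(G) ≤ 2. The edges a–d–c–h–f–j–e–g–i–b–a form a cycle, so G is not a tree and its treewidth is at least 2. Combining the bounds, tw(G) = 2.

2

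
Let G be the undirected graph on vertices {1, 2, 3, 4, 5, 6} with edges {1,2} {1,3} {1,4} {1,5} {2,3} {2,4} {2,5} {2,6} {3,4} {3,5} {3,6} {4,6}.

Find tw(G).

3

A width-3 tree decomposition is:
Bags: B1 = {2, 3, 4, 6}  B2 = {1, 2, 3, 4}  B3 = {1, 2, 3, 5}
Tree: B1–B2, B2–B3
The largest bag has 4 vertices, giving width 3; this decomposition certifies tw(G) ≤ 3. Conversely, {1, 2, 3, 4} is a clique of size 4, and the vertices of any clique must share a bag in every tree decomposition; so some bag has ≥ 4 vertices and tw(G) ≥ 3. Combining the bounds, tw(G) = 3.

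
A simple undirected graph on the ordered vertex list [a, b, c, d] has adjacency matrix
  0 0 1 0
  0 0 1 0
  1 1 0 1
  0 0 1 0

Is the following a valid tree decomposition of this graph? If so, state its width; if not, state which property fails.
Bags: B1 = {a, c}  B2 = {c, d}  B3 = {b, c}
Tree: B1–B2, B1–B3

Yes; width 1.

Vertex coverage: the bags together contain {a, b, c, d}, the full vertex set. Edge coverage: each edge of G has both endpoints in at least one bag. Running intersection: for every vertex, the bags containing it form a connected subtree. All three properties hold, so this is a valid tree decomposition of width max|bag| − 1 = 1, and hence tw(G) ≤ 1.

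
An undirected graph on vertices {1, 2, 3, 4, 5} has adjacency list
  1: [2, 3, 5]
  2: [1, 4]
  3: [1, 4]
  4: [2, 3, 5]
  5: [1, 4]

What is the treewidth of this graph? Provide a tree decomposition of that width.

Treewidth 2.
One optimal decomposition is:
Bags: B1 = {1, 4, 5}  B2 = {1, 3, 4}  B3 = {1, 2, 4}
Tree: B1–B2, B2–B3

Every bag has size at most 3, so the width is 3 − 1 = 2 and tw(G) ≤ 2. The edges 5–4–3–1–5 form a cycle, so G is not a tree and its treewidth is at least 2. Combining the bounds, tw(G) = 2.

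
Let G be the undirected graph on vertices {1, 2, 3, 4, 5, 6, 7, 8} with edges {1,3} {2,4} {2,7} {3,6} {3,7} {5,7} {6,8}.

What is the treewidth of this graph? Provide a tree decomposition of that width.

Treewidth 1.
One optimal decomposition is:
Bags: B1 = {2, 4}  B2 = {2, 7}  B3 = {3, 7}  B4 = {5, 7}  B5 = {1, 3}  B6 = {3, 6}  B7 = {6, 8}
Tree: B1–B2, B2–B3, B3–B4, B3–B5, B5–B6, B6–B7

Every bag has size at most 2, so the width is 2 − 1 = 1 and tw(G) ≤ 1. Since G has at least one edge (e.g. 4–2), it is not an edgeless graph, so tw(G) ≥ 1. Combining the bounds, tw(G) = 1.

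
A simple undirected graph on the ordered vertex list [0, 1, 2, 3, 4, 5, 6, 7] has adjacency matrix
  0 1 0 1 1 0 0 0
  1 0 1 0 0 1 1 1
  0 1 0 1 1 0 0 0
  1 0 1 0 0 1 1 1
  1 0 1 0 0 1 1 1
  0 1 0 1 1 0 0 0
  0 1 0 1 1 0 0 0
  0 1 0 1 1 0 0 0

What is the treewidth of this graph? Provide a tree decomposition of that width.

Each bag holds 4 vertices, so the decomposition has width 3, which upper-bounds the treewidth. For the lower bound: the 4 vertex sets {1,6}, {0,4}, {3}, {2} are disjoint, each induces a connected subgraph, and every pair is joined by at least one edge of G. Contracting each set to a single vertex therefore yields K_{4} as a minor, and since treewidth is minor-monotone, tw(G) ≥ tw(K_{4}) = 3. The upper and lower bounds meet at 3, so that is the treewidth.

Treewidth 3.
One optimal decomposition is:
Bags: B1 = {1, 3, 4, 6}  B2 = {0, 1, 3, 4}  B3 = {1, 2, 3, 4}  B4 = {1, 3, 4, 5}  B5 = {1, 3, 4, 7}
Tree: B1–B2, B2–B3, B3–B4, B4–B5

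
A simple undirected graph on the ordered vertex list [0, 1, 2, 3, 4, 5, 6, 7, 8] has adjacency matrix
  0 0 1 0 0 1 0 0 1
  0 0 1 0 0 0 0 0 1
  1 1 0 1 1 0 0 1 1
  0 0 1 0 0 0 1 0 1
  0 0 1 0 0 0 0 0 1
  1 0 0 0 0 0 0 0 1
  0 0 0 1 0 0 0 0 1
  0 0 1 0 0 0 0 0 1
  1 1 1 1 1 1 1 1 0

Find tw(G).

A width-2 tree decomposition is:
Bags: B1 = {0, 2, 8}  B2 = {0, 5, 8}  B3 = {1, 2, 8}  B4 = {2, 3, 8}  B5 = {2, 7, 8}  B6 = {3, 6, 8}  B7 = {2, 4, 8}
Tree: B1–B2, B1–B3, B1–B4, B1–B5, B4–B6, B3–B7
Each bag holds 3 vertices, so the decomposition has width 2, which upper-bounds the treewidth. On the other hand G contains the 3-clique {0, 2, 8}. A clique must lie in a single bag of any decomposition, so no decomposition can have width below 2. The upper and lower bounds meet at 2, so that is the treewidth.

2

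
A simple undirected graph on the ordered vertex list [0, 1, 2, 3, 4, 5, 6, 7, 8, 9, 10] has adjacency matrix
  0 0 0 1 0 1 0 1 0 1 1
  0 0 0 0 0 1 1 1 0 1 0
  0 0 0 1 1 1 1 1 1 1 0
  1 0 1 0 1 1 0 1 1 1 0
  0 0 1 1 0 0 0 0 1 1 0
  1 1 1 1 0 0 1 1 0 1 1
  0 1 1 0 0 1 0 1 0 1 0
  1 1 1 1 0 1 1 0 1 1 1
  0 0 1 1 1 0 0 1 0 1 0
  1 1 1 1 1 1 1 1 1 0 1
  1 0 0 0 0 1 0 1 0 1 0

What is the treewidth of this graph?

A width-4 tree decomposition is:
Bags: B1 = {0, 3, 5, 7, 9}  B2 = {2, 3, 5, 7, 9}  B3 = {2, 5, 6, 7, 9}  B4 = {2, 3, 7, 8, 9}  B5 = {0, 5, 7, 9, 10}  B6 = {2, 3, 4, 8, 9}  B7 = {1, 5, 6, 7, 9}
Tree: B1–B2, B2–B3, B2–B4, B1–B5, B4–B6, B3–B7
Every bag has size at most 5, so the width is 5 − 1 = 4 and tw(G) ≤ 4. On the other hand G contains the 5-clique {2, 3, 4, 8, 9}. A clique must lie in a single bag of any decomposition, so no decomposition can have width below 4. Therefore the treewidth is 4.

4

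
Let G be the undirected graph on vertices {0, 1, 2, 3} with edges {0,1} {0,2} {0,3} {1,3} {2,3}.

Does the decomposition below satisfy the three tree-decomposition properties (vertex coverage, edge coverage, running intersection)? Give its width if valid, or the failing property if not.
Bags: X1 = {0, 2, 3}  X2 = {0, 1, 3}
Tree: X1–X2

Yes; width 2.

Every vertex of G appears in some bag (union = {0, 1, 2, 3}); every edge is covered by a bag; and for each vertex v the set of bags containing v is connected in the bag tree. The decomposition is therefore valid. The largest bag has 3 vertices, so the width is 2.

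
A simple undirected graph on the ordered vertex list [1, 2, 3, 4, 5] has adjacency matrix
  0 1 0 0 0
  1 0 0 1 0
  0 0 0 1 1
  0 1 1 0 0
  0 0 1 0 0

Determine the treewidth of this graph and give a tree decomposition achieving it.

Every bag has size at most 2, so the width is 2 − 1 = 1 and tw(G) ≤ 1. Any graph with an edge has treewidth ≥ 1, and G has the edge 5–3. Combining the bounds, tw(G) = 1.

Treewidth 1.
One optimal decomposition is:
Bags: B1 = {3, 5}  B2 = {3, 4}  B3 = {2, 4}  B4 = {1, 2}
Tree: B1–B2, B2–B3, B3–B4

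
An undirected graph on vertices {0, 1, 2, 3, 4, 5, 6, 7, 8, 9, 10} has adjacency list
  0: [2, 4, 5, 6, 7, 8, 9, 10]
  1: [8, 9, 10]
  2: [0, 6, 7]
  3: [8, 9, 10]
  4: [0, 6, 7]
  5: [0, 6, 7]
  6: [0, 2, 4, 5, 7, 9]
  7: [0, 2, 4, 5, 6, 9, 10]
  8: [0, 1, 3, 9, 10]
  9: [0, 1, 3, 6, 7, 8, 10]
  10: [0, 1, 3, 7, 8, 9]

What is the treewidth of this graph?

A width-3 tree decomposition is:
Bags: B1 = {0, 8, 9, 10}  B2 = {1, 8, 9, 10}  B3 = {3, 8, 9, 10}  B4 = {0, 7, 9, 10}  B5 = {0, 6, 7, 9}  B6 = {0, 2, 6, 7}  B7 = {0, 5, 6, 7}  B8 = {0, 4, 6, 7}
Tree: B1–B2, B2–B3, B1–B4, B4–B5, B5–B6, B5–B7, B6–B8
Every bag has size at most 4, so the width is 4 − 1 = 3 and tw(G) ≤ 3. On the other hand G contains the 4-clique {0, 8, 9, 10}. A clique must lie in a single bag of any decomposition, so no decomposition can have width below 3. Combining the bounds, tw(G) = 3.

3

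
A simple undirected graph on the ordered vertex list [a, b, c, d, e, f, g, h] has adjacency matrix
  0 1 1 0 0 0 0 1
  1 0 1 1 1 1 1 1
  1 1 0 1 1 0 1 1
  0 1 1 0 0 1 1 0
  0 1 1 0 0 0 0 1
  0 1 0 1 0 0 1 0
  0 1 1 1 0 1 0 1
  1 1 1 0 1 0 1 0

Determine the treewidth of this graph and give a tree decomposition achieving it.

Treewidth 3.
One optimal decomposition is:
Bags: B1 = {a, b, c, h}  B2 = {b, c, g, h}  B3 = {b, c, d, g}  B4 = {b, c, e, h}  B5 = {b, d, f, g}
Tree: B1–B2, B2–B3, B1–B4, B3–B5

The largest bag has 4 vertices, giving width 3; this decomposition certifies tw(G) ≤ 3. On the other hand G contains the 4-clique {b, c, d, g}. A clique must lie in a single bag of any decomposition, so no decomposition can have width below 3. Therefore the treewidth is 3.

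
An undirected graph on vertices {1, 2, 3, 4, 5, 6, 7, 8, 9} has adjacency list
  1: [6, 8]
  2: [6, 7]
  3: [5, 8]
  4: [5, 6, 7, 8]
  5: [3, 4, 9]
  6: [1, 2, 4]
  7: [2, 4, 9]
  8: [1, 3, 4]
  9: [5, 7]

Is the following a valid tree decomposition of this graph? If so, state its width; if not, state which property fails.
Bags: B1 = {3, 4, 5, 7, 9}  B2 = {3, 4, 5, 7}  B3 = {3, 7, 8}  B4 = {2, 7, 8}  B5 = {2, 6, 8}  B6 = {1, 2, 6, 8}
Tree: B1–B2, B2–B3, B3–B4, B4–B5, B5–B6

A tree decomposition must satisfy three properties: every vertex lies in some bag; for every edge, both endpoints lie together in some bag; and for every vertex, the bags containing it form a connected subtree. Here edge (4,8) lies in no bag, so the decomposition is invalid.

No — edge (4,8) lies in no bag.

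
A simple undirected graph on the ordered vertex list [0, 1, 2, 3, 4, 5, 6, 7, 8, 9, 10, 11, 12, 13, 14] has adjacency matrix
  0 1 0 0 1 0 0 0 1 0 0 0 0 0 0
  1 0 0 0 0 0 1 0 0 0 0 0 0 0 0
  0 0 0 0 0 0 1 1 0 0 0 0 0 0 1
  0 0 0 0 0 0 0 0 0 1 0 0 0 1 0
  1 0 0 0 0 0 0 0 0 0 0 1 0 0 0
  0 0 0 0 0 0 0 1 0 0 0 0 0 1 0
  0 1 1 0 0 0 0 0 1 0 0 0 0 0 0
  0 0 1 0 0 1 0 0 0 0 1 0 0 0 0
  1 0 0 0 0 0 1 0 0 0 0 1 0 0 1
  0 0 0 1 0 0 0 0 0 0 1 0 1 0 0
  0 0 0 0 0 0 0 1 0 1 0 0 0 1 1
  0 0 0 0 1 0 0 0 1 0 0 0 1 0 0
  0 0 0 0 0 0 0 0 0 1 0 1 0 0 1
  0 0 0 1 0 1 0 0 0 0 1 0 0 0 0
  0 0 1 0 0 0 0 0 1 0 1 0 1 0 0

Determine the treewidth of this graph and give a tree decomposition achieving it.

The largest bag has 4 vertices, giving width 3; this decomposition certifies tw(G) ≤ 3. For the lower bound: the 4 vertex sets {0,1,4}, {6}, {8}, {2,11,12,14} are disjoint, each induces a connected subgraph, and every pair is joined by at least one edge of G. Contracting each set to a single vertex therefore yields K_{4} as a minor, and since treewidth is minor-monotone, tw(G) ≥ tw(K_{4}) = 3. Combining the bounds, tw(G) = 3.

Treewidth 3.
Bags: B1 = {0, 1, 4, 6}  B2 = {0, 4, 6, 8}  B3 = {4, 6, 8, 11}  B4 = {2, 6, 8, 11}  B5 = {2, 8, 11, 14}  B6 = {2, 11, 12, 14}  B7 = {2, 7, 12, 14}  B8 = {7, 10, 12, 14}  B9 = {7, 9, 10, 12}  B10 = {5, 7, 9, 10}  B11 = {5, 9, 10, 13}  B12 = {3, 5, 9, 13}
Tree: B1–B2, B2–B3, B3–B4, B4–B5, B5–B6, B6–B7, B7–B8, B8–B9, B9–B10, B10–B11, B11–B12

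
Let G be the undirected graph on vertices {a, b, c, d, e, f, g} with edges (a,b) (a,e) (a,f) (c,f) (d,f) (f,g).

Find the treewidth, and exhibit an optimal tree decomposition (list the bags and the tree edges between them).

Treewidth 1.
One such decomposition:
Bags: B1 = {c, f}  B2 = {a, f}  B3 = {d, f}  B4 = {a, b}  B5 = {f, g}  B6 = {a, e}
Tree: B1–B2, B2–B3, B2–B4, B1–B5, B4–B6

Every bag has size at most 2, so the width is 2 − 1 = 1 and tw(G) ≤ 1. Since G has at least one edge (e.g. c–f), it is not an edgeless graph, so tw(G) ≥ 1. Combining the bounds, tw(G) = 1.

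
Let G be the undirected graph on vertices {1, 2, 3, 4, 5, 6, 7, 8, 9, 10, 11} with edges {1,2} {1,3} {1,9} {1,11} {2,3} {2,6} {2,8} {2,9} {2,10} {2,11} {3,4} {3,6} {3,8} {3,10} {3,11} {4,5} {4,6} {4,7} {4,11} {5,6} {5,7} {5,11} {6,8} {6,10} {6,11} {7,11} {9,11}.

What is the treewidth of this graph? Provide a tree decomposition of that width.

Each bag holds 4 vertices, so the decomposition has width 3, which upper-bounds the treewidth. On the other hand G contains the 4-clique {2, 3, 6, 8}. A clique must lie in a single bag of any decomposition, so no decomposition can have width below 3. Combining the bounds, tw(G) = 3.

Treewidth 3.
Bags: B1 = {1, 2, 3, 11}  B2 = {1, 2, 9, 11}  B3 = {2, 3, 6, 11}  B4 = {3, 4, 6, 11}  B5 = {2, 3, 6, 8}  B6 = {4, 5, 6, 11}  B7 = {2, 3, 6, 10}  B8 = {4, 5, 7, 11}
Tree: B1–B2, B1–B3, B3–B4, B3–B5, B4–B6, B5–B7, B6–B8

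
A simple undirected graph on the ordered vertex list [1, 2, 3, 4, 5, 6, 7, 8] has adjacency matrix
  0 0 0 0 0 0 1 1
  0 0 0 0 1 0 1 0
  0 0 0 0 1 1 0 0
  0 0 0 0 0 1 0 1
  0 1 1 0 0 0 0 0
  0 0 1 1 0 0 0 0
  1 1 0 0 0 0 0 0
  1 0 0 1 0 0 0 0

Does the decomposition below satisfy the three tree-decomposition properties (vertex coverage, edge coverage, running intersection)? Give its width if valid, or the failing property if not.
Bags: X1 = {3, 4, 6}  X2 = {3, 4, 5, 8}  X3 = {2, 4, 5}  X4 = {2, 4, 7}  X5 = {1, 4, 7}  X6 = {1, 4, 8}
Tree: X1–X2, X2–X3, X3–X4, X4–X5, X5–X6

A tree decomposition must satisfy three properties: every vertex lies in some bag; for every edge, both endpoints lie together in some bag; and for every vertex, the bags containing it form a connected subtree. Here bags containing vertex 8 are not connected in the tree, so the decomposition is invalid.

No — bags containing vertex 8 are not connected in the tree.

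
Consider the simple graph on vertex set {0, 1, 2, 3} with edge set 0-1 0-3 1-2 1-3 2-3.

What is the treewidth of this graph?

2

A width-2 tree decomposition is:
Bags: B1 = {1, 2, 3}  B2 = {0, 1, 3}
Tree: B1–B2
Every bag has size at most 3, so the width is 3 − 1 = 2 and tw(G) ≤ 2. On the other hand G contains the 3-clique {0, 1, 3}. A clique must lie in a single bag of any decomposition, so no decomposition can have width below 2. The upper and lower bounds meet at 2, so that is the treewidth.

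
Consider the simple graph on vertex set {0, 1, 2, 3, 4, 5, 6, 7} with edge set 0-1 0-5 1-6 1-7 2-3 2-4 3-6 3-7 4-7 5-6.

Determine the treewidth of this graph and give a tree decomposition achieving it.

Treewidth 2.
One optimal decomposition is:
Bags: B1 = {0, 1, 5}  B2 = {1, 5, 6}  B3 = {1, 6, 7}  B4 = {3, 6, 7}  B5 = {3, 4, 7}  B6 = {2, 3, 4}
Tree: B1–B2, B2–B3, B3–B4, B4–B5, B5–B6

The largest bag has 3 vertices, giving width 2; this decomposition certifies tw(G) ≤ 2. Since 0–5–6–1–0 is a cycle in G, G is not acyclic. Forests are exactly the graphs of treewidth ≤ 1, so tw(G) ≥ 2. Combining the bounds, tw(G) = 2.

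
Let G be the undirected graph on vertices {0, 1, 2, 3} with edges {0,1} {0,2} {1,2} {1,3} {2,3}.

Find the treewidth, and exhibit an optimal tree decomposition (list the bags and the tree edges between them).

Treewidth 2.
One such decomposition:
Bags: B1 = {1, 2, 3}  B2 = {0, 1, 2}
Tree: B1–B2

The largest bag has 3 vertices, giving width 2; this decomposition certifies tw(G) ≤ 2. On the other hand G contains the 3-clique {0, 1, 2}. A clique must lie in a single bag of any decomposition, so no decomposition can have width below 2. Combining the bounds, tw(G) = 2.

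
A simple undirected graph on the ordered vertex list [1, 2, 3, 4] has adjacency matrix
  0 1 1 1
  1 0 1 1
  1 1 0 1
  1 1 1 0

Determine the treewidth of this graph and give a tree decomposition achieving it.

A single bag containing all 4 vertices is trivially a valid decomposition of width 3. On the other hand G contains the 4-clique {1, 2, 3, 4}. A clique must lie in a single bag of any decomposition, so no decomposition can have width below 3. The upper and lower bounds meet at 3, so that is the treewidth.

Treewidth 3.
One such decomposition:
Bags: B1 = {1, 2, 3, 4}
Tree: (single bag)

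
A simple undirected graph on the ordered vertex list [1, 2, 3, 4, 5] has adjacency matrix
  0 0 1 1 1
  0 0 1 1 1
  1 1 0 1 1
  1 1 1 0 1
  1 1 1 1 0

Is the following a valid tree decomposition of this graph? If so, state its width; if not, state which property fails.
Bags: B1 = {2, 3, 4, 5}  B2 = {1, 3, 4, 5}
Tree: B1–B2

Yes; width 3.

Checking the three conditions: (i) the bags cover all of {1, 2, 3, 4, 5}; (ii) for each edge, some bag contains both endpoints; (iii) the bags containing any fixed vertex form a subtree. All hold, so the decomposition is valid with width 4 − 1 = 3.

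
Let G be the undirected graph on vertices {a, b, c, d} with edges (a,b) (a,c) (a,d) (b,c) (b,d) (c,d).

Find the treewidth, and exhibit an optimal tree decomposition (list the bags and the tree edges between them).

Treewidth 3.
One such decomposition:
Bags: B1 = {a, b, c, d}
Tree: (single bag)

A single bag containing all 4 vertices is trivially a valid decomposition of width 3. For the lower bound, the 4 vertices {a, b, c, d} are pairwise adjacent, and any tree decomposition puts a clique entirely inside one bag — forcing width ≥ 3. Therefore the treewidth is 3.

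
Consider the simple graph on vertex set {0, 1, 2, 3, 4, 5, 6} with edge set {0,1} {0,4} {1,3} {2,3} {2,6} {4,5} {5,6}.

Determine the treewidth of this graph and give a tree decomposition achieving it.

Treewidth 2.
One optimal decomposition is:
Bags: B1 = {4, 5, 6}  B2 = {2, 4, 6}  B3 = {2, 3, 4}  B4 = {1, 3, 4}  B5 = {0, 1, 4}
Tree: B1–B2, B2–B3, B3–B4, B4–B5

The largest bag has 3 vertices, giving width 2; this decomposition certifies tw(G) ≤ 2. The edges 4–5–6–2–3–1–0–4 form a cycle, so G is not a tree and its treewidth is at least 2. Therefore the treewidth is 2.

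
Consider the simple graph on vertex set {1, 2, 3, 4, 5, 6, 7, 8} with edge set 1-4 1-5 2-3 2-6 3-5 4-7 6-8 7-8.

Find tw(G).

A width-2 tree decomposition is:
Bags: B1 = {2, 6, 8}  B2 = {2, 7, 8}  B3 = {2, 4, 7}  B4 = {1, 2, 4}  B5 = {1, 2, 5}  B6 = {2, 3, 5}
Tree: B1–B2, B2–B3, B3–B4, B4–B5, B5–B6
Each bag holds 3 vertices, so the decomposition has width 2, which upper-bounds the treewidth. Since 2–6–8–7–4–1–5–3–2 is a cycle in G, G is not acyclic. Forests are exactly the graphs of treewidth ≤ 1, so tw(G) ≥ 2. Combining the bounds, tw(G) = 2.

2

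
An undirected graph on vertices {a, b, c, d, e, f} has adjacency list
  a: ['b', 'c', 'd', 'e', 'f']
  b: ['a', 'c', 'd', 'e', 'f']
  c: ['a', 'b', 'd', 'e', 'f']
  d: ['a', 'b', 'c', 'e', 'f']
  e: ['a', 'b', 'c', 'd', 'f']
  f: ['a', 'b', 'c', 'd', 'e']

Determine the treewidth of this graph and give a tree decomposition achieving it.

A single bag containing all 6 vertices is trivially a valid decomposition of width 5. Conversely, {a, b, c, d, e, f} is a clique of size 6, and the vertices of any clique must share a bag in every tree decomposition; so some bag has ≥ 6 vertices and tw(G) ≥ 5. Hence tw(G) = 5 exactly.

Treewidth 5.
One such decomposition:
Bags: B1 = {a, b, c, d, e, f}
Tree: (single bag)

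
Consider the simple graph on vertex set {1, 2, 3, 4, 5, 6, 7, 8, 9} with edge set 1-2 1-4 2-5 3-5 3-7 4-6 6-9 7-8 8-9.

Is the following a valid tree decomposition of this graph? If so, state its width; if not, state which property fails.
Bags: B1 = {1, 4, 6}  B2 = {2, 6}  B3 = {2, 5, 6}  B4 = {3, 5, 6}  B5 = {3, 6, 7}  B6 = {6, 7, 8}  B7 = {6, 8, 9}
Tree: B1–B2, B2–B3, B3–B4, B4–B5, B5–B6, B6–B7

A tree decomposition must satisfy three properties: every vertex lies in some bag; for every edge, both endpoints lie together in some bag; and for every vertex, the bags containing it form a connected subtree. Here edge (1,2) lies in no bag, so the decomposition is invalid.

No — edge (1,2) lies in no bag.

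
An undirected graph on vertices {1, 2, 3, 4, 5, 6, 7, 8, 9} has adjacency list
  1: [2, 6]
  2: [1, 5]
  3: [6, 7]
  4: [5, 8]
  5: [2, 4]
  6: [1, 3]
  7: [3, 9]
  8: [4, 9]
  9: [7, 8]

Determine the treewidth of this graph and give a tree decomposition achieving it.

Treewidth 2.
One such decomposition:
Bags: B1 = {3, 6, 7}  B2 = {1, 6, 7}  B3 = {1, 2, 7}  B4 = {2, 5, 7}  B5 = {4, 5, 7}  B6 = {4, 7, 8}  B7 = {7, 8, 9}
Tree: B1–B2, B2–B3, B3–B4, B4–B5, B5–B6, B6–B7

Each bag holds 3 vertices, so the decomposition has width 2, which upper-bounds the treewidth. Since 7–3–6–1–2–5–4–8–9–7 is a cycle in G, G is not acyclic. Forests are exactly the graphs of treewidth ≤ 1, so tw(G) ≥ 2. The upper and lower bounds meet at 2, so that is the treewidth.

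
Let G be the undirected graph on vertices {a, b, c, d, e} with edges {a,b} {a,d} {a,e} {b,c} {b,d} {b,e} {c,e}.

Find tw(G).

A width-2 tree decomposition is:
Bags: B1 = {a, b, e}  B2 = {b, c, e}  B3 = {a, b, d}
Tree: B1–B2, B1–B3
Each bag holds 3 vertices, so the decomposition has width 2, which upper-bounds the treewidth. On the other hand G contains the 3-clique {a, b, d}. A clique must lie in a single bag of any decomposition, so no decomposition can have width below 2. Combining the bounds, tw(G) = 2.

2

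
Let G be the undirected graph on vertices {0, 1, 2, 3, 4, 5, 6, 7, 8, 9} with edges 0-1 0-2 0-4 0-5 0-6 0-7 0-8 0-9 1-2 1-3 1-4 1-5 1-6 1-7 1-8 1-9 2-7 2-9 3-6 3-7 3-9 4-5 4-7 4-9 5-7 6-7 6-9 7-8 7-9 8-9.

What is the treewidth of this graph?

4

A width-4 tree decomposition is:
Bags: B1 = {0, 1, 6, 7, 9}  B2 = {0, 1, 4, 7, 9}  B3 = {0, 1, 2, 7, 9}  B4 = {1, 3, 6, 7, 9}  B5 = {0, 1, 7, 8, 9}  B6 = {0, 1, 4, 5, 7}
Tree: B1–B2, B2–B3, B1–B4, B2–B5, B2–B6
Every bag has size at most 5, so the width is 5 − 1 = 4 and tw(G) ≤ 4. For the lower bound, the 5 vertices {0, 1, 7, 8, 9} are pairwise adjacent, and any tree decomposition puts a clique entirely inside one bag — forcing width ≥ 4. The upper and lower bounds meet at 4, so that is the treewidth.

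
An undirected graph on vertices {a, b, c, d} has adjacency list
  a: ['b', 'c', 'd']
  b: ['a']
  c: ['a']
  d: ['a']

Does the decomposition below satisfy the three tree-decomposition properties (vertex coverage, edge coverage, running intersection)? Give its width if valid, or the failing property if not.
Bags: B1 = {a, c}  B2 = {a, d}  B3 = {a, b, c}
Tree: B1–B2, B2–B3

No — bags containing vertex c are not connected in the tree.

A tree decomposition must satisfy three properties: every vertex lies in some bag; for every edge, both endpoints lie together in some bag; and for every vertex, the bags containing it form a connected subtree. Here bags containing vertex c are not connected in the tree, so the decomposition is invalid.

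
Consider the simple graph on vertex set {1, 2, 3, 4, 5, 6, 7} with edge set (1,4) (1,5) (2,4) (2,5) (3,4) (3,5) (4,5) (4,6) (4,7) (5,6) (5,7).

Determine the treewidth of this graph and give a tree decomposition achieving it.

Treewidth 2.
One such decomposition:
Bags: B1 = {4, 5, 7}  B2 = {4, 5, 6}  B3 = {1, 4, 5}  B4 = {2, 4, 5}  B5 = {3, 4, 5}
Tree: B1–B2, B2–B3, B2–B4, B3–B5

The largest bag has 3 vertices, giving width 2; this decomposition certifies tw(G) ≤ 2. On the other hand G contains the 3-clique {1, 4, 5}. A clique must lie in a single bag of any decomposition, so no decomposition can have width below 2. Combining the bounds, tw(G) = 2.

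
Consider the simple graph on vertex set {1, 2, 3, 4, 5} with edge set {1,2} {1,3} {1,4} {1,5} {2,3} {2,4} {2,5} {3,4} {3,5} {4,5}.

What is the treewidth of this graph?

A width-4 tree decomposition is:
Bags: B1 = {1, 2, 3, 4, 5}
Tree: (single bag)
A single bag containing all 5 vertices is trivially a valid decomposition of width 4. For the lower bound, the 5 vertices {1, 2, 3, 4, 5} are pairwise adjacent, and any tree decomposition puts a clique entirely inside one bag — forcing width ≥ 4. Therefore the treewidth is 4.

4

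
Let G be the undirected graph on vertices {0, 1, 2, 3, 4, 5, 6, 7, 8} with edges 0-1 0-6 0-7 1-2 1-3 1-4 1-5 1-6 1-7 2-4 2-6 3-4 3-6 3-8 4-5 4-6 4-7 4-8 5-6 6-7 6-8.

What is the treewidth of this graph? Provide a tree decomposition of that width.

Treewidth 3.
One such decomposition:
Bags: B1 = {1, 4, 6, 7}  B2 = {1, 3, 4, 6}  B3 = {0, 1, 6, 7}  B4 = {1, 2, 4, 6}  B5 = {3, 4, 6, 8}  B6 = {1, 4, 5, 6}
Tree: B1–B2, B1–B3, B1–B4, B2–B5, B4–B6

Each bag holds 4 vertices, so the decomposition has width 3, which upper-bounds the treewidth. For the lower bound, the 4 vertices {3, 4, 6, 8} are pairwise adjacent, and any tree decomposition puts a clique entirely inside one bag — forcing width ≥ 3. Hence tw(G) = 3 exactly.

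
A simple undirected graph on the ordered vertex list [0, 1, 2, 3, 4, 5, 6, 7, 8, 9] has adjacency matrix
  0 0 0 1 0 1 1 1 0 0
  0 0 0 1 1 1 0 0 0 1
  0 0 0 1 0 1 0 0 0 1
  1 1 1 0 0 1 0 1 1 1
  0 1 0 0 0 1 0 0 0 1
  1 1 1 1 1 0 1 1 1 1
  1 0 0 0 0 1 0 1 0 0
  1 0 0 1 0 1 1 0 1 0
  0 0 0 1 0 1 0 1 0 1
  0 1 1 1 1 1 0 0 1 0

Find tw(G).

3

A width-3 tree decomposition is:
Bags: B1 = {0, 3, 5, 7}  B2 = {3, 5, 7, 8}  B3 = {3, 5, 8, 9}  B4 = {0, 5, 6, 7}  B5 = {2, 3, 5, 9}  B6 = {1, 3, 5, 9}  B7 = {1, 4, 5, 9}
Tree: B1–B2, B2–B3, B1–B4, B3–B5, B5–B6, B6–B7
The largest bag has 4 vertices, giving width 3; this decomposition certifies tw(G) ≤ 3. Conversely, {0, 3, 5, 7} is a clique of size 4, and the vertices of any clique must share a bag in every tree decomposition; so some bag has ≥ 4 vertices and tw(G) ≥ 3. Combining the bounds, tw(G) = 3.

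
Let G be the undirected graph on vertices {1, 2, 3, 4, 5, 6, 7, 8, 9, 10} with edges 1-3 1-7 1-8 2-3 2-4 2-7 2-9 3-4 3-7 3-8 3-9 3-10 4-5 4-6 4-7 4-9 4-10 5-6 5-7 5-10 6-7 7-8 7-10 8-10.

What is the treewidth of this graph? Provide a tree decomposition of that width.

Treewidth 3.
One optimal decomposition is:
Bags: B1 = {4, 5, 7, 10}  B2 = {3, 4, 7, 10}  B3 = {2, 3, 4, 7}  B4 = {3, 7, 8, 10}  B5 = {4, 5, 6, 7}  B6 = {2, 3, 4, 9}  B7 = {1, 3, 7, 8}
Tree: B1–B2, B2–B3, B2–B4, B1–B5, B3–B6, B4–B7

The largest bag has 4 vertices, giving width 3; this decomposition certifies tw(G) ≤ 3. For the lower bound, the 4 vertices {2, 3, 4, 9} are pairwise adjacent, and any tree decomposition puts a clique entirely inside one bag — forcing width ≥ 3. Hence tw(G) = 3 exactly.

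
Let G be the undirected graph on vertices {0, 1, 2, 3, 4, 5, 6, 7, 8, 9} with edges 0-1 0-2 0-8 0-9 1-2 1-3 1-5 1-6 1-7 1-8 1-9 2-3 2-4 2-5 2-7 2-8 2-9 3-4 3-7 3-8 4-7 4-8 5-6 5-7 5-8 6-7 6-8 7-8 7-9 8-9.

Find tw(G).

4

A width-4 tree decomposition is:
Bags: B1 = {1, 2, 5, 7, 8}  B2 = {1, 2, 7, 8, 9}  B3 = {0, 1, 2, 8, 9}  B4 = {1, 5, 6, 7, 8}  B5 = {1, 2, 3, 7, 8}  B6 = {2, 3, 4, 7, 8}
Tree: B1–B2, B2–B3, B1–B4, B1–B5, B5–B6
Each bag holds 5 vertices, so the decomposition has width 4, which upper-bounds the treewidth. For the lower bound, the 5 vertices {0, 1, 2, 8, 9} are pairwise adjacent, and any tree decomposition puts a clique entirely inside one bag — forcing width ≥ 4. Combining the bounds, tw(G) = 4.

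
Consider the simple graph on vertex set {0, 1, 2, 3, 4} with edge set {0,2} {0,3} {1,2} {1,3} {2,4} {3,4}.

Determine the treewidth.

2

A width-2 tree decomposition is:
Bags: B1 = {2, 3, 4}  B2 = {1, 2, 3}  B3 = {0, 2, 3}
Tree: B1–B2, B2–B3
The largest bag has 3 vertices, giving width 2; this decomposition certifies tw(G) ≤ 2. Since 4–2–1–3–4 is a cycle in G, G is not acyclic. Forests are exactly the graphs of treewidth ≤ 1, so tw(G) ≥ 2. The upper and lower bounds meet at 2, so that is the treewidth.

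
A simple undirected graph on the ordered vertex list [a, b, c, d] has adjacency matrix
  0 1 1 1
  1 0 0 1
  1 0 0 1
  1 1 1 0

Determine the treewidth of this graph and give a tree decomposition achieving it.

Treewidth 2.
One optimal decomposition is:
Bags: B1 = {a, c, d}  B2 = {a, b, d}
Tree: B1–B2

Every bag has size at most 3, so the width is 3 − 1 = 2 and tw(G) ≤ 2. Conversely, {a, c, d} is a clique of size 3, and the vertices of any clique must share a bag in every tree decomposition; so some bag has ≥ 3 vertices and tw(G) ≥ 2. Hence tw(G) = 2 exactly.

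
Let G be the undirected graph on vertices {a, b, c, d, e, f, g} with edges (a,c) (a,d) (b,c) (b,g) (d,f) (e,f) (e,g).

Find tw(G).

A width-2 tree decomposition is:
Bags: B1 = {a, d, f}  B2 = {a, c, f}  B3 = {b, c, f}  B4 = {b, f, g}  B5 = {e, f, g}
Tree: B1–B2, B2–B3, B3–B4, B4–B5
Each bag holds 3 vertices, so the decomposition has width 2, which upper-bounds the treewidth. The edges f–d–a–c–b–g–e–f form a cycle, so G is not a tree and its treewidth is at least 2. The upper and lower bounds meet at 2, so that is the treewidth.

2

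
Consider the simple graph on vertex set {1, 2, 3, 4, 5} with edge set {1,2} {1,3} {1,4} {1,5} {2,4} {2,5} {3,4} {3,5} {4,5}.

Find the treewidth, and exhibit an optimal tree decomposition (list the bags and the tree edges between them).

Treewidth 3.
One such decomposition:
Bags: B1 = {1, 3, 4, 5}  B2 = {1, 2, 4, 5}
Tree: B1–B2

Every bag has size at most 4, so the width is 4 − 1 = 3 and tw(G) ≤ 3. For the lower bound, the 4 vertices {1, 2, 4, 5} are pairwise adjacent, and any tree decomposition puts a clique entirely inside one bag — forcing width ≥ 3. The upper and lower bounds meet at 3, so that is the treewidth.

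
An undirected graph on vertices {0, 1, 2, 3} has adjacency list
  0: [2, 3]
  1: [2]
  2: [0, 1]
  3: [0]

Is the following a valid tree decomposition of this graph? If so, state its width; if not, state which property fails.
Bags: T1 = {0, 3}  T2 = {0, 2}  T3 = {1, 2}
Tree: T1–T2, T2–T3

Checking the three conditions: (i) the bags cover all of {0, 1, 2, 3}; (ii) for each edge, some bag contains both endpoints; (iii) the bags containing any fixed vertex form a subtree. All hold, so the decomposition is valid with width 2 − 1 = 1.

Yes; width 1.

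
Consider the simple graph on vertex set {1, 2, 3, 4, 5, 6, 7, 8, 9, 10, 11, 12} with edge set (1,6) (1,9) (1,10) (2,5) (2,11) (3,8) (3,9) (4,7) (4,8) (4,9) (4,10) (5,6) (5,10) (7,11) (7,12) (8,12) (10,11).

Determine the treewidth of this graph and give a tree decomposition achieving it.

Treewidth 3.
Bags: B1 = {2, 5, 6, 11}  B2 = {5, 6, 10, 11}  B3 = {1, 6, 10, 11}  B4 = {1, 7, 10, 11}  B5 = {1, 4, 7, 10}  B6 = {1, 4, 7, 9}  B7 = {4, 7, 9, 12}  B8 = {4, 8, 9, 12}  B9 = {3, 8, 9, 12}
Tree: B1–B2, B2–B3, B3–B4, B4–B5, B5–B6, B6–B7, B7–B8, B8–B9

The largest bag has 4 vertices, giving width 3; this decomposition certifies tw(G) ≤ 3. For the lower bound: the 4 vertex sets {2,5,6}, {11}, {10}, {1,4,7,9} are disjoint, each induces a connected subgraph, and every pair is joined by at least one edge of G. Contracting each set to a single vertex therefore yields K_{4} as a minor, and since treewidth is minor-monotone, tw(G) ≥ tw(K_{4}) = 3. Therefore the treewidth is 3.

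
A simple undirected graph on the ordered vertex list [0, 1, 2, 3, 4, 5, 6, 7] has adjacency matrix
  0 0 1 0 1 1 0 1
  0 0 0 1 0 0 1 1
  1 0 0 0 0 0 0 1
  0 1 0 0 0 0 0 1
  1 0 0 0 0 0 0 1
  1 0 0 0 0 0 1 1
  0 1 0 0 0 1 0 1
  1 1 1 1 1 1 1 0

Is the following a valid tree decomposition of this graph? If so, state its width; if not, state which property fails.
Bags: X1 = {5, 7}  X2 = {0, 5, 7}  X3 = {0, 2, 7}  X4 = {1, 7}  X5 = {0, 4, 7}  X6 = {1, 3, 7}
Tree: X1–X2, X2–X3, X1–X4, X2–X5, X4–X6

A tree decomposition must satisfy three properties: every vertex lies in some bag; for every edge, both endpoints lie together in some bag; and for every vertex, the bags containing it form a connected subtree. Here vertex 6 appears in no bag, so the decomposition is invalid.

No — vertex 6 appears in no bag.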